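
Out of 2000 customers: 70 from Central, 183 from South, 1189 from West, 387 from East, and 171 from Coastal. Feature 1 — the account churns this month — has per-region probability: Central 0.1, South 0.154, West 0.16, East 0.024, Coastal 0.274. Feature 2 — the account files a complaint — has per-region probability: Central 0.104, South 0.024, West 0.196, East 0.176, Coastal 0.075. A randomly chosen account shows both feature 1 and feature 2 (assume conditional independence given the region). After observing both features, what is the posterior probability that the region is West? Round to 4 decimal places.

Unnormalized posteriors (prior × likelihood):
  Central: 0.035 × 0.1 × 0.104 = 0.000364
  South: 0.0915 × 0.154 × 0.024 = 0.000338184
  West: 0.5945 × 0.16 × 0.196 = 0.01864352
  East: 0.1935 × 0.024 × 0.176 = 0.000817344
  Coastal: 0.0855 × 0.274 × 0.075 = 0.001757025
Total = 0.021920073.
P(West | evidence) = 0.01864352 / 0.021920073 ≈ 0.8505.

0.8505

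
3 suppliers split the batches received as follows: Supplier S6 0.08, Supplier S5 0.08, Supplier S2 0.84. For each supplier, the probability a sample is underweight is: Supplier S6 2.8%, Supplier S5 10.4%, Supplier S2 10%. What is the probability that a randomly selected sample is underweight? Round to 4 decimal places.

By Bayes' rule, posterior ∝ prior × likelihood:
  Supplier S6: 0.08 × 0.028 = 0.00224
  Supplier S5: 0.08 × 0.104 = 0.00832
  Supplier S2: 0.84 × 0.1 = 0.084
P(underweight) = 0.00224 + 0.00832 + 0.084 = 0.09456 → 0.0946.

0.0946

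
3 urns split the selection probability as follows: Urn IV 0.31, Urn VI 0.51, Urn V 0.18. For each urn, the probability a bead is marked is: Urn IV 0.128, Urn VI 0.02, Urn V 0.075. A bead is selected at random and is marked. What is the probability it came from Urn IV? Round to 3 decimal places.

0.626

Compute prior × likelihood for every hypothesis:
  Urn IV: 0.31 × 0.128 = 0.03968
  Urn VI: 0.51 × 0.02 = 0.0102
  Urn V: 0.18 × 0.075 = 0.0135
Total = 0.06338.
P(Urn IV | evidence) = 0.03968 / 0.06338 ≈ 0.626.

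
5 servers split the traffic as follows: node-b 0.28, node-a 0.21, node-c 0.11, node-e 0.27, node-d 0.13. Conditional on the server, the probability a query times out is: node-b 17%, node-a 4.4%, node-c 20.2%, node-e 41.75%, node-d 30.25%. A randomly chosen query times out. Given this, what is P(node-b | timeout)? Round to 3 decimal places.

0.206

By Bayes' rule, posterior ∝ prior × likelihood:
  node-b: 0.28 × 0.17 = 0.0476
  node-a: 0.21 × 0.044 = 0.00924
  node-c: 0.11 × 0.202 = 0.02222
  node-e: 0.27 × 0.4175 = 0.112725
  node-d: 0.13 × 0.3025 = 0.039325
Sum = 0.23111.
P(node-b | evidence) = 0.0476 / 0.23111 ≈ 0.206.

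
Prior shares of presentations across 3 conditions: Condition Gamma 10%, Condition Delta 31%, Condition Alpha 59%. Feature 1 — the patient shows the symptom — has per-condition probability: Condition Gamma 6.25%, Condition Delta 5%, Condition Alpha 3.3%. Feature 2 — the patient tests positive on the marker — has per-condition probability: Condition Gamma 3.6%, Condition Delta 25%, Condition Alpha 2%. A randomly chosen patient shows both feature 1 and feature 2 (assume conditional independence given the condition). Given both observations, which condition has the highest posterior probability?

Condition Delta

Unnormalized posteriors (prior × likelihood):
  Condition Gamma: 0.1 × 0.0625 × 0.036 = 0.000225
  Condition Delta: 0.31 × 0.05 × 0.25 = 0.003875
  Condition Alpha: 0.59 × 0.033 × 0.02 = 0.0003894
Normalizing constant = 0.0044894.
Largest term belongs to Condition Delta, so Condition Delta is most probable.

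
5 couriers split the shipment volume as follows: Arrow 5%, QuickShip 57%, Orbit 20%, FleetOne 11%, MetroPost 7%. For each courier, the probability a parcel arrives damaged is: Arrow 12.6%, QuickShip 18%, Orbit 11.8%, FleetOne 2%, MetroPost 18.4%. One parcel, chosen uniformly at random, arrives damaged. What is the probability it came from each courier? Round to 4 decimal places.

By Bayes' rule, posterior ∝ prior × likelihood:
  Arrow: 0.05 × 0.126 = 0.0063
  QuickShip: 0.57 × 0.18 = 0.1026
  Orbit: 0.2 × 0.118 = 0.0236
  FleetOne: 0.11 × 0.02 = 0.0022
  MetroPost: 0.07 × 0.184 = 0.01288
Normalizing constant = 0.14758.
P(Arrow | damaged) = 0.0063/0.14758 ≈ 0.0427
P(QuickShip | damaged) = 0.1026/0.14758 ≈ 0.6952
P(Orbit | damaged) = 0.0236/0.14758 ≈ 0.1599
P(FleetOne | damaged) = 0.0022/0.14758 ≈ 0.0149
P(MetroPost | damaged) = 0.01288/0.14758 ≈ 0.0873

Arrow 0.0427, QuickShip 0.6952, Orbit 0.1599, FleetOne 0.0149, MetroPost 0.0873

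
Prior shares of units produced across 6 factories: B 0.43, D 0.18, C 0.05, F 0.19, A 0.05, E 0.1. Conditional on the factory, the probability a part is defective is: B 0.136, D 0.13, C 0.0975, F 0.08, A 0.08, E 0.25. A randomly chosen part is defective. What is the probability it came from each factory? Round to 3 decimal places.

Compute prior × likelihood for every hypothesis:
  B: 0.43 × 0.136 = 0.05848
  D: 0.18 × 0.13 = 0.0234
  C: 0.05 × 0.0975 = 0.004875
  F: 0.19 × 0.08 = 0.0152
  A: 0.05 × 0.08 = 0.004
  E: 0.1 × 0.25 = 0.025
Total = 0.130955.
P(B | defective) = 0.05848/0.130955 ≈ 0.447
P(D | defective) = 0.0234/0.130955 ≈ 0.179
P(C | defective) = 0.004875/0.130955 ≈ 0.037
P(F | defective) = 0.0152/0.130955 ≈ 0.116
P(A | defective) = 0.004/0.130955 ≈ 0.031
P(E | defective) = 0.025/0.130955 ≈ 0.191

B 0.447, D 0.179, C 0.037, F 0.116, A 0.031, E 0.191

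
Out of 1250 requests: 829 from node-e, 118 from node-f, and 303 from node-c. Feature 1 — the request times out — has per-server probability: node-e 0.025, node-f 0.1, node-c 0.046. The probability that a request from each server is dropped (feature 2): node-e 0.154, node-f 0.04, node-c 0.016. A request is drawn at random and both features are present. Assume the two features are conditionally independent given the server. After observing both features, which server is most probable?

node-e

Prior × likelihood for each hypothesis:
  node-e: 0.6632 × 0.025 × 0.154 = 0.00255332
  node-f: 0.0944 × 0.1 × 0.04 = 0.0003776
  node-c: 0.2424 × 0.046 × 0.016 = 0.0001784064
Sum = 0.0031093264.
Largest term belongs to node-e, so node-e is most probable.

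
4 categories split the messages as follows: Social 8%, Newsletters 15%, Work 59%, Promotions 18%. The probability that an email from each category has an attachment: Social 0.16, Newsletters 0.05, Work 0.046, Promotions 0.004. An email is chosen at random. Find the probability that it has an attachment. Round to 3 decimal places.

0.048

By Bayes' rule, posterior ∝ prior × likelihood:
  Social: 0.08 × 0.16 = 0.0128
  Newsletters: 0.15 × 0.05 = 0.0075
  Work: 0.59 × 0.046 = 0.02714
  Promotions: 0.18 × 0.004 = 0.00072
P(attachment) = 0.0128 + 0.0075 + 0.02714 + 0.00072 = 0.04816 → 0.048.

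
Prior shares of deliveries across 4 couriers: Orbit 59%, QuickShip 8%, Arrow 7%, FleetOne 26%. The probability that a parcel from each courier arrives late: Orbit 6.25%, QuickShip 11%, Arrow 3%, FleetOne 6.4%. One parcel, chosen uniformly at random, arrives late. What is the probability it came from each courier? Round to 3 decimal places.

Unnormalized posteriors (prior × likelihood):
  Orbit: 0.59 × 0.0625 = 0.036875
  QuickShip: 0.08 × 0.11 = 0.0088
  Arrow: 0.07 × 0.03 = 0.0021
  FleetOne: 0.26 × 0.064 = 0.01664
Sum = 0.064415.
P(Orbit | late) = 0.036875/0.064415 ≈ 0.572
P(QuickShip | late) = 0.0088/0.064415 ≈ 0.137
P(Arrow | late) = 0.0021/0.064415 ≈ 0.033
P(FleetOne | late) = 0.01664/0.064415 ≈ 0.258

Orbit 0.572, QuickShip 0.137, Arrow 0.033, FleetOne 0.258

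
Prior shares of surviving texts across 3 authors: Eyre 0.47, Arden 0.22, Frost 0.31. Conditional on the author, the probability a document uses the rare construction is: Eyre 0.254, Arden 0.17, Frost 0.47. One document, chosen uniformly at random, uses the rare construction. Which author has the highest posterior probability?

Frost

Prior × likelihood for each hypothesis:
  Eyre: 0.47 × 0.254 = 0.11938
  Arden: 0.22 × 0.17 = 0.0374
  Frost: 0.31 × 0.47 = 0.1457
Normalizing constant = 0.30248.
Largest term belongs to Frost, so Frost is most probable.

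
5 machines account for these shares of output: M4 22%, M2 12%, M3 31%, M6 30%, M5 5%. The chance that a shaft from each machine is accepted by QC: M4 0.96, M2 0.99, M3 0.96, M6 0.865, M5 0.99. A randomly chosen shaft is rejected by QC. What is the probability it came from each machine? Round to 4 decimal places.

Taking complements, P(rejected | each) = M4 0.04, M2 0.01, M3 0.04, M6 0.135, M5 0.01.
Unnormalized posteriors (prior × likelihood):
  M4: 0.22 × 0.04 = 0.0088
  M2: 0.12 × 0.01 = 0.0012
  M3: 0.31 × 0.04 = 0.0124
  M6: 0.3 × 0.135 = 0.0405
  M5: 0.05 × 0.01 = 0.0005
Sum = 0.0634.
P(M4 | rejected) = 0.0088/0.0634 ≈ 0.1388
P(M2 | rejected) = 0.0012/0.0634 ≈ 0.0189
P(M3 | rejected) = 0.0124/0.0634 ≈ 0.1956
P(M6 | rejected) = 0.0405/0.0634 ≈ 0.6388
P(M5 | rejected) = 0.0005/0.0634 ≈ 0.0079

M4 0.1388, M2 0.0189, M3 0.1956, M6 0.6388, M5 0.0079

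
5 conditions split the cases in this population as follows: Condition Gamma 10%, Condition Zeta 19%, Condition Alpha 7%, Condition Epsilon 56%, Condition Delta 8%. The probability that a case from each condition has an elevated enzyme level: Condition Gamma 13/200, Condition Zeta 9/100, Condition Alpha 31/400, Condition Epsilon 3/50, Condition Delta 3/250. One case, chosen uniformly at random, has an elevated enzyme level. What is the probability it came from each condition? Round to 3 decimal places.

Condition Gamma 0.102, Condition Zeta 0.269, Condition Alpha 0.085, Condition Epsilon 0.528, Condition Delta 0.015

Prior × likelihood for each hypothesis:
  Condition Gamma: 0.1 × 0.065 = 0.0065
  Condition Zeta: 0.19 × 0.09 = 0.0171
  Condition Alpha: 0.07 × 0.0775 = 0.005425
  Condition Epsilon: 0.56 × 0.06 = 0.0336
  Condition Delta: 0.08 × 0.012 = 0.00096
Sum = 0.063585.
P(Condition Gamma | elevated) = 0.0065/0.063585 ≈ 0.102
P(Condition Zeta | elevated) = 0.0171/0.063585 ≈ 0.269
P(Condition Alpha | elevated) = 0.005425/0.063585 ≈ 0.085
P(Condition Epsilon | elevated) = 0.0336/0.063585 ≈ 0.528
P(Condition Delta | elevated) = 0.00096/0.063585 ≈ 0.015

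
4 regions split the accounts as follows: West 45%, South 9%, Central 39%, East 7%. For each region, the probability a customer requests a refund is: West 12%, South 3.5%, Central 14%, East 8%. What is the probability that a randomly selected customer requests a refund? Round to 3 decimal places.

Compute prior × likelihood for every hypothesis:
  West: 0.45 × 0.12 = 0.054
  South: 0.09 × 0.035 = 0.00315
  Central: 0.39 × 0.14 = 0.0546
  East: 0.07 × 0.08 = 0.0056
P(refund) = 0.054 + 0.00315 + 0.0546 + 0.0056 = 0.11735 → 0.117.

0.117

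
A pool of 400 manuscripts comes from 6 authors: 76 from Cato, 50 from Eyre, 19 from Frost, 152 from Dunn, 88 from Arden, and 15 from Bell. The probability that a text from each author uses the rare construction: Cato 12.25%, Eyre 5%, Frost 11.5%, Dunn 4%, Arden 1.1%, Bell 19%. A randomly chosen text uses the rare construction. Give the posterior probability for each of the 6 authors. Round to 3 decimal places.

Unnormalized posteriors (prior × likelihood):
  Cato: 0.19 × 0.1225 = 0.023275
  Eyre: 0.125 × 0.05 = 0.00625
  Frost: 0.0475 × 0.115 = 0.0054625
  Dunn: 0.38 × 0.04 = 0.0152
  Arden: 0.22 × 0.011 = 0.00242
  Bell: 0.0375 × 0.19 = 0.007125
Normalizing constant = 0.0597325.
P(Cato | rare-form) = 0.023275/0.0597325 ≈ 0.390
P(Eyre | rare-form) = 0.00625/0.0597325 ≈ 0.105
P(Frost | rare-form) = 0.0054625/0.0597325 ≈ 0.091
P(Dunn | rare-form) = 0.0152/0.0597325 ≈ 0.254
P(Arden | rare-form) = 0.00242/0.0597325 ≈ 0.041
P(Bell | rare-form) = 0.007125/0.0597325 ≈ 0.119

Cato 0.390, Eyre 0.105, Frost 0.091, Dunn 0.254, Arden 0.041, Bell 0.119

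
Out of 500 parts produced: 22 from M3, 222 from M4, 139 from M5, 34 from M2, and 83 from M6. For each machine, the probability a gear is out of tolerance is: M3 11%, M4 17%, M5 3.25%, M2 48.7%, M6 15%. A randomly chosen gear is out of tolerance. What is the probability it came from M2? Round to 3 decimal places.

0.225

Unnormalized posteriors (prior × likelihood):
  M3: 0.044 × 0.11 = 0.00484
  M4: 0.444 × 0.17 = 0.07548
  M5: 0.278 × 0.0325 = 0.009035
  M2: 0.068 × 0.487 = 0.033116
  M6: 0.166 × 0.15 = 0.0249
Total = 0.147371.
P(M2 | evidence) = 0.033116 / 0.147371 ≈ 0.225.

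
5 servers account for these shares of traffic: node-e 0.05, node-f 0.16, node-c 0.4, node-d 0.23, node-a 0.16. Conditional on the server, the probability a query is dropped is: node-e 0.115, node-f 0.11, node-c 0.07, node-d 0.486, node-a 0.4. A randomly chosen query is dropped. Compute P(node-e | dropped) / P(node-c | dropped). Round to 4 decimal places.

0.2054

Compute prior × likelihood for every hypothesis:
  node-e: 0.05 × 0.115 = 0.00575
  node-f: 0.16 × 0.11 = 0.0176
  node-c: 0.4 × 0.07 = 0.028
  node-d: 0.23 × 0.486 = 0.11178
  node-a: 0.16 × 0.4 = 0.064
Normalizing constant = 0.22713.
The ratio is 0.00575 / 0.028 (the normalizer cancels) = 0.2054.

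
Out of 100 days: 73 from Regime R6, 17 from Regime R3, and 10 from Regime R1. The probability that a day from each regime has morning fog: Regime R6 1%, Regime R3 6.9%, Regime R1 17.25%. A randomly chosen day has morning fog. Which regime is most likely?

Regime R1

By Bayes' rule, posterior ∝ prior × likelihood:
  Regime R6: 0.73 × 0.01 = 0.0073
  Regime R3: 0.17 × 0.069 = 0.01173
  Regime R1: 0.1 × 0.1725 = 0.01725
Total = 0.03628.
Largest term belongs to Regime R1, so Regime R1 is most probable.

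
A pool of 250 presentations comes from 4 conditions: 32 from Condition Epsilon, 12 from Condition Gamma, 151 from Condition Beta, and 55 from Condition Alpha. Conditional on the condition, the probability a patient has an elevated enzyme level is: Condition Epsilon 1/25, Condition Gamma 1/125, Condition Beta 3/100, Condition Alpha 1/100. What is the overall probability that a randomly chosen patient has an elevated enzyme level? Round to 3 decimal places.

By Bayes' rule, posterior ∝ prior × likelihood:
  Condition Epsilon: 0.128 × 0.04 = 0.00512
  Condition Gamma: 0.048 × 0.008 = 0.000384
  Condition Beta: 0.604 × 0.03 = 0.01812
  Condition Alpha: 0.22 × 0.01 = 0.0022
P(elevated) = 0.00512 + 0.000384 + 0.01812 + 0.0022 = 0.025824 → 0.026.

0.026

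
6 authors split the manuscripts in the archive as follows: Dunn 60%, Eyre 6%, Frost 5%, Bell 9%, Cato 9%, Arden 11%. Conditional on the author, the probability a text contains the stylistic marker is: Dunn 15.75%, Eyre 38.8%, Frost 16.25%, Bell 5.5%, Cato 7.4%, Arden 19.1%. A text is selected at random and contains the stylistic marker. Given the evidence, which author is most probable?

By Bayes' rule, posterior ∝ prior × likelihood:
  Dunn: 0.6 × 0.1575 = 0.0945
  Eyre: 0.06 × 0.388 = 0.02328
  Frost: 0.05 × 0.1625 = 0.008125
  Bell: 0.09 × 0.055 = 0.00495
  Cato: 0.09 × 0.074 = 0.00666
  Arden: 0.11 × 0.191 = 0.02101
Total = 0.158525.
Largest term belongs to Dunn, so Dunn is most probable.

Dunn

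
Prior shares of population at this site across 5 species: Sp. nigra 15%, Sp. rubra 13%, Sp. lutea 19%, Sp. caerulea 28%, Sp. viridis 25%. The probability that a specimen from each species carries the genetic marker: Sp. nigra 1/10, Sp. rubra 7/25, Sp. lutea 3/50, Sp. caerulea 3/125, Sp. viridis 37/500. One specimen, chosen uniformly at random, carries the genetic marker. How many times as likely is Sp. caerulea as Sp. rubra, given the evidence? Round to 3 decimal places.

0.185

By Bayes' rule, posterior ∝ prior × likelihood:
  Sp. nigra: 0.15 × 0.1 = 0.015
  Sp. rubra: 0.13 × 0.28 = 0.0364
  Sp. lutea: 0.19 × 0.06 = 0.0114
  Sp. caerulea: 0.28 × 0.024 = 0.00672
  Sp. viridis: 0.25 × 0.074 = 0.0185
Normalizing constant = 0.08802.
The ratio is 0.00672 / 0.0364 (the normalizer cancels) = 0.185.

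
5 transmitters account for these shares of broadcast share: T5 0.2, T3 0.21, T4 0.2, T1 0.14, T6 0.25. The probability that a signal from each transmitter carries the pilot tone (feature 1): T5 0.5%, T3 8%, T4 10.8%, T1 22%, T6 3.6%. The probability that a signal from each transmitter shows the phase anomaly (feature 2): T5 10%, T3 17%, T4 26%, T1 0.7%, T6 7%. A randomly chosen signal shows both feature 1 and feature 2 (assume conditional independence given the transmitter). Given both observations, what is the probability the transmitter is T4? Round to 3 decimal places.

0.596

By Bayes' rule, posterior ∝ prior × likelihood:
  T5: 0.2 × 0.005 × 0.1 = 0.0001
  T3: 0.21 × 0.08 × 0.17 = 0.002856
  T4: 0.2 × 0.108 × 0.26 = 0.005616
  T1: 0.14 × 0.22 × 0.007 = 0.0002156
  T6: 0.25 × 0.036 × 0.07 = 0.00063
Total = 0.0094176.
P(T4 | evidence) = 0.005616 / 0.0094176 ≈ 0.596.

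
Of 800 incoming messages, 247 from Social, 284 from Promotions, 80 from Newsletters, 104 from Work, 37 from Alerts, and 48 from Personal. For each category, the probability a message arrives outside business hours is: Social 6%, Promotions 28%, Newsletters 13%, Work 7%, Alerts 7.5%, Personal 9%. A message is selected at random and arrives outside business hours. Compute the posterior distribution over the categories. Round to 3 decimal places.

Social 0.124, Promotions 0.668, Newsletters 0.087, Work 0.061, Alerts 0.023, Personal 0.036

By Bayes' rule, posterior ∝ prior × likelihood:
  Social: 0.30875 × 0.06 = 0.018525
  Promotions: 0.355 × 0.28 = 0.0994
  Newsletters: 0.1 × 0.13 = 0.013
  Work: 0.13 × 0.07 = 0.0091
  Alerts: 0.04625 × 0.075 = 0.00346875
  Personal: 0.06 × 0.09 = 0.0054
Normalizing constant = 0.14889375.
P(Social | off-hours) = 0.018525/0.14889375 ≈ 0.124
P(Promotions | off-hours) = 0.0994/0.14889375 ≈ 0.668
P(Newsletters | off-hours) = 0.013/0.14889375 ≈ 0.087
P(Work | off-hours) = 0.0091/0.14889375 ≈ 0.061
P(Alerts | off-hours) = 0.00346875/0.14889375 ≈ 0.023
P(Personal | off-hours) = 0.0054/0.14889375 ≈ 0.036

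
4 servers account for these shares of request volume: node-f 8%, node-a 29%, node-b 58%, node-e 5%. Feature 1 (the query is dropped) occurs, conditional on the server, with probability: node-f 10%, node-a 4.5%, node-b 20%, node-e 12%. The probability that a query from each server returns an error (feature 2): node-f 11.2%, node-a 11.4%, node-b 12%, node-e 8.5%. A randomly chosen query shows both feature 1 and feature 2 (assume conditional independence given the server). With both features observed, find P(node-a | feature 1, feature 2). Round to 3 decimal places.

By Bayes' rule, posterior ∝ prior × likelihood:
  node-f: 0.08 × 0.1 × 0.112 = 0.000896
  node-a: 0.29 × 0.045 × 0.114 = 0.0014877
  node-b: 0.58 × 0.2 × 0.12 = 0.01392
  node-e: 0.05 × 0.12 × 0.085 = 0.00051
Sum = 0.0168137.
P(node-a | evidence) = 0.0014877 / 0.0168137 ≈ 0.088.

0.088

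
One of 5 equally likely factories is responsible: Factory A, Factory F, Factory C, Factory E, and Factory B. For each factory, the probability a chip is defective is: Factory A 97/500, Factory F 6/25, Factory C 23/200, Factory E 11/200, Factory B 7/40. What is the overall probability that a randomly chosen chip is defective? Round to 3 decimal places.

0.156

Since the prior is uniform, the posterior is proportional to the likelihood:
  Factory A: 0.194
  Factory F: 0.24
  Factory C: 0.115
  Factory E: 0.055
  Factory B: 0.175
P(defective) = (1/5) × (0.194 + 0.24 + 0.115 + 0.055 + 0.175) = 0.779/5 ≈ 0.156.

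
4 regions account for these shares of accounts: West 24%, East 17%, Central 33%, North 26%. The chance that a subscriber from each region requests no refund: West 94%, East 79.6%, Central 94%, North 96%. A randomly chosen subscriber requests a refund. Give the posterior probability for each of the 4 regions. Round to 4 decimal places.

Taking complements, P(refund | each) = West 0.06, East 0.204, Central 0.06, North 0.04.
Prior × likelihood for each hypothesis:
  West: 0.24 × 0.06 = 0.0144
  East: 0.17 × 0.204 = 0.03468
  Central: 0.33 × 0.06 = 0.0198
  North: 0.26 × 0.04 = 0.0104
Total = 0.07928.
P(West | refund) = 0.0144/0.07928 ≈ 0.1816
P(East | refund) = 0.03468/0.07928 ≈ 0.4374
P(Central | refund) = 0.0198/0.07928 ≈ 0.2497
P(North | refund) = 0.0104/0.07928 ≈ 0.1312

West 0.1816, East 0.4374, Central 0.2497, North 0.1312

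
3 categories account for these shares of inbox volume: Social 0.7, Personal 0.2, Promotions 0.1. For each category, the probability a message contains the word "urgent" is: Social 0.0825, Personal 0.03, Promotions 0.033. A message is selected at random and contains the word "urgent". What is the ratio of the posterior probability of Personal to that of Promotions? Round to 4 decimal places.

Compute prior × likelihood for every hypothesis:
  Social: 0.7 × 0.0825 = 0.05775
  Personal: 0.2 × 0.03 = 0.006
  Promotions: 0.1 × 0.033 = 0.0033
Sum = 0.06705.
The ratio is 0.006 / 0.0033 (the normalizer cancels) = 1.8182.

1.8182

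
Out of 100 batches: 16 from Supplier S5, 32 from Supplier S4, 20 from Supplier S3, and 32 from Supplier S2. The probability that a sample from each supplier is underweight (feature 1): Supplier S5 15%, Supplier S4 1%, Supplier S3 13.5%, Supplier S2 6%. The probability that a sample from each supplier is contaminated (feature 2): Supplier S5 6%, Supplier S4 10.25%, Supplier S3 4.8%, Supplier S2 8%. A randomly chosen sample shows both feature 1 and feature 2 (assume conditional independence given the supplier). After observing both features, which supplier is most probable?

Unnormalized posteriors (prior × likelihood):
  Supplier S5: 0.16 × 0.15 × 0.06 = 0.00144
  Supplier S4: 0.32 × 0.01 × 0.1025 = 0.000328
  Supplier S3: 0.2 × 0.135 × 0.048 = 0.001296
  Supplier S2: 0.32 × 0.06 × 0.08 = 0.001536
Total = 0.0046.
Largest term belongs to Supplier S2, so Supplier S2 is most probable.

Supplier S2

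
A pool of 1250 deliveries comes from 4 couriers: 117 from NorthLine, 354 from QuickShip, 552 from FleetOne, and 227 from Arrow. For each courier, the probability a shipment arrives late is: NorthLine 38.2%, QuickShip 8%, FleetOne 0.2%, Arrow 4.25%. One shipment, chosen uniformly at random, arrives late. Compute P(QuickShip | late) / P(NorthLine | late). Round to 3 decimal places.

Prior × likelihood for each hypothesis:
  NorthLine: 0.0936 × 0.382 = 0.0357552
  QuickShip: 0.2832 × 0.08 = 0.022656
  FleetOne: 0.4416 × 0.002 = 0.0008832
  Arrow: 0.1816 × 0.0425 = 0.007718
Sum = 0.0670124.
The ratio is 0.022656 / 0.0357552 (the normalizer cancels) = 0.634.

0.634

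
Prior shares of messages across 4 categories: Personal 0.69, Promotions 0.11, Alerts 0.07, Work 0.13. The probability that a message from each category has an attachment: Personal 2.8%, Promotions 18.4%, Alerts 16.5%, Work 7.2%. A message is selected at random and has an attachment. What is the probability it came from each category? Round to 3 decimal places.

Personal 0.319, Promotions 0.335, Alerts 0.191, Work 0.155

Compute prior × likelihood for every hypothesis:
  Personal: 0.69 × 0.028 = 0.01932
  Promotions: 0.11 × 0.184 = 0.02024
  Alerts: 0.07 × 0.165 = 0.01155
  Work: 0.13 × 0.072 = 0.00936
Normalizing constant = 0.06047.
P(Personal | attachment) = 0.01932/0.06047 ≈ 0.319
P(Promotions | attachment) = 0.02024/0.06047 ≈ 0.335
P(Alerts | attachment) = 0.01155/0.06047 ≈ 0.191
P(Work | attachment) = 0.00936/0.06047 ≈ 0.155
(Check: 0.319+0.335+0.191+0.155 = 1.000.)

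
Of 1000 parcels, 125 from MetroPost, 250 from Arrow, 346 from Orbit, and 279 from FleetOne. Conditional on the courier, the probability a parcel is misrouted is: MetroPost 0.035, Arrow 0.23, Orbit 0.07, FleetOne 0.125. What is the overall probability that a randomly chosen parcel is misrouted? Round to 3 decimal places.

0.121

Prior × likelihood for each hypothesis:
  MetroPost: 0.125 × 0.035 = 0.004375
  Arrow: 0.25 × 0.23 = 0.0575
  Orbit: 0.346 × 0.07 = 0.02422
  FleetOne: 0.279 × 0.125 = 0.034875
P(misrouted) = 0.004375 + 0.0575 + 0.02422 + 0.034875 = 0.12097 → 0.121.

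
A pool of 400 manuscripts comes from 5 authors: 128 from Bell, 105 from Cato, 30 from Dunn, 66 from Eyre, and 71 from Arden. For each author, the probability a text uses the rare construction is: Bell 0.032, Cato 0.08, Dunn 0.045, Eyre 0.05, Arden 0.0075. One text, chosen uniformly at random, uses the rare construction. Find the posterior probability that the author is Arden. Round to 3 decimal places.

0.030

Compute prior × likelihood for every hypothesis:
  Bell: 0.32 × 0.032 = 0.01024
  Cato: 0.2625 × 0.08 = 0.021
  Dunn: 0.075 × 0.045 = 0.003375
  Eyre: 0.165 × 0.05 = 0.00825
  Arden: 0.1775 × 0.0075 = 0.00133125
Normalizing constant = 0.04419625.
P(Arden | evidence) = 0.00133125 / 0.04419625 ≈ 0.030.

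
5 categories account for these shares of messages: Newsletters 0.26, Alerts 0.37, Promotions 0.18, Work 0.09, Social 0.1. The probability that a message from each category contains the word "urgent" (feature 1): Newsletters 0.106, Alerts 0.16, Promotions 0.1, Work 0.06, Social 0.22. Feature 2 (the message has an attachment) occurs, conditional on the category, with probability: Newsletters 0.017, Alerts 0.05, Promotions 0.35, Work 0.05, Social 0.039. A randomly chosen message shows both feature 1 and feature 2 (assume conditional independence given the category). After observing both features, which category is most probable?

By Bayes' rule, posterior ∝ prior × likelihood:
  Newsletters: 0.26 × 0.106 × 0.017 = 0.00046852
  Alerts: 0.37 × 0.16 × 0.05 = 0.00296
  Promotions: 0.18 × 0.1 × 0.35 = 0.0063
  Work: 0.09 × 0.06 × 0.05 = 0.00027
  Social: 0.1 × 0.22 × 0.039 = 0.000858
Total = 0.01085652.
Largest term belongs to Promotions, so Promotions is most probable.

Promotions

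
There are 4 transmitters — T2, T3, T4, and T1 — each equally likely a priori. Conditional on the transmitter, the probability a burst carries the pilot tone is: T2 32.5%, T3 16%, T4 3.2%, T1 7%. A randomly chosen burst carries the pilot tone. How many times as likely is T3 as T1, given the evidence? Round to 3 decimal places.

2.286

Since the prior is uniform, the posterior is proportional to the likelihood:
  T2: 0.325
  T3: 0.16
  T4: 0.032
  T1: 0.07
Normalizing constant = 0.587.
The ratio is 0.16 / 0.07 (the normalizer cancels) = 2.286.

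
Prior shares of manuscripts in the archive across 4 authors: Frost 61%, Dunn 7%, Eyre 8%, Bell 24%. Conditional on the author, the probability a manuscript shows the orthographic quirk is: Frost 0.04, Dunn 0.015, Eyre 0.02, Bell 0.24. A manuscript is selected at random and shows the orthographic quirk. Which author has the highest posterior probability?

Compute prior × likelihood for every hypothesis:
  Frost: 0.61 × 0.04 = 0.0244
  Dunn: 0.07 × 0.015 = 0.00105
  Eyre: 0.08 × 0.02 = 0.0016
  Bell: 0.24 × 0.24 = 0.0576
Normalizing constant = 0.08465.
Largest term belongs to Bell, so Bell is most probable.

Bell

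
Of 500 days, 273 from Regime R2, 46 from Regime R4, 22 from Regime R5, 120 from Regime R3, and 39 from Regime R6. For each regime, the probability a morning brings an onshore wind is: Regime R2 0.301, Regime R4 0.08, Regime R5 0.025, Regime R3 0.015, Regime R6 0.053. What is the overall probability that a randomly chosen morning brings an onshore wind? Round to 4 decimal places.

0.1805

Compute prior × likelihood for every hypothesis:
  Regime R2: 0.546 × 0.301 = 0.164346
  Regime R4: 0.092 × 0.08 = 0.00736
  Regime R5: 0.044 × 0.025 = 0.0011
  Regime R3: 0.24 × 0.015 = 0.0036
  Regime R6: 0.078 × 0.053 = 0.004134
P(onshore) = 0.164346 + 0.00736 + 0.0011 + 0.0036 + 0.004134 = 0.18054 → 0.1805.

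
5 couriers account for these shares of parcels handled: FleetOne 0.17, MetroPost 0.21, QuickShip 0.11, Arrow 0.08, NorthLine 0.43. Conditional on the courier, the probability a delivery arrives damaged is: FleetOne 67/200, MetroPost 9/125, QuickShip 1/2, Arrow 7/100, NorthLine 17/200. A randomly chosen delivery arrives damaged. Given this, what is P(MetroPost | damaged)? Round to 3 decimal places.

0.089

By Bayes' rule, posterior ∝ prior × likelihood:
  FleetOne: 0.17 × 0.335 = 0.05695
  MetroPost: 0.21 × 0.072 = 0.01512
  QuickShip: 0.11 × 0.5 = 0.055
  Arrow: 0.08 × 0.07 = 0.0056
  NorthLine: 0.43 × 0.085 = 0.03655
Normalizing constant = 0.16922.
P(MetroPost | evidence) = 0.01512 / 0.16922 ≈ 0.089.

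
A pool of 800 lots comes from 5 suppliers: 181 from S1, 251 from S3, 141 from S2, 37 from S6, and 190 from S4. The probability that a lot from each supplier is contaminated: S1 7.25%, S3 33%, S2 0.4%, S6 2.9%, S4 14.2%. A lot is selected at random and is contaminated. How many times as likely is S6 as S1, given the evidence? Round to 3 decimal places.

0.082

Unnormalized posteriors (prior × likelihood):
  S1: 0.22625 × 0.0725 = 0.016403125
  S3: 0.31375 × 0.33 = 0.1035375
  S2: 0.17625 × 0.004 = 0.000705
  S6: 0.04625 × 0.029 = 0.00134125
  S4: 0.2375 × 0.142 = 0.033725
Sum = 0.155711875.
The ratio is 0.00134125 / 0.016403125 (the normalizer cancels) = 0.082.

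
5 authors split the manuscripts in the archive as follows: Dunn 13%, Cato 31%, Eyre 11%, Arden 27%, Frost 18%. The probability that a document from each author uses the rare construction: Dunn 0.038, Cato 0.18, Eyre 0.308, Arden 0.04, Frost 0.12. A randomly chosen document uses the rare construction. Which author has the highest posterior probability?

Cato

Prior × likelihood for each hypothesis:
  Dunn: 0.13 × 0.038 = 0.00494
  Cato: 0.31 × 0.18 = 0.0558
  Eyre: 0.11 × 0.308 = 0.03388
  Arden: 0.27 × 0.04 = 0.0108
  Frost: 0.18 × 0.12 = 0.0216
Total = 0.12702.
Largest term belongs to Cato, so Cato is most probable.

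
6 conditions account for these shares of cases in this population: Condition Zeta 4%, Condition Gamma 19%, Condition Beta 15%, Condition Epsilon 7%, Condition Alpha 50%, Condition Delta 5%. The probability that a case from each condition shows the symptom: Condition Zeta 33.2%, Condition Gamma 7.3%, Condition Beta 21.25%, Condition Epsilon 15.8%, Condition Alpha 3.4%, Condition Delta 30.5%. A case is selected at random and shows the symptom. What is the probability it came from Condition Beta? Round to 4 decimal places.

0.3115

Compute prior × likelihood for every hypothesis:
  Condition Zeta: 0.04 × 0.332 = 0.01328
  Condition Gamma: 0.19 × 0.073 = 0.01387
  Condition Beta: 0.15 × 0.2125 = 0.031875
  Condition Epsilon: 0.07 × 0.158 = 0.01106
  Condition Alpha: 0.5 × 0.034 = 0.017
  Condition Delta: 0.05 × 0.305 = 0.01525
Normalizing constant = 0.102335.
P(Condition Beta | evidence) = 0.031875 / 0.102335 ≈ 0.3115.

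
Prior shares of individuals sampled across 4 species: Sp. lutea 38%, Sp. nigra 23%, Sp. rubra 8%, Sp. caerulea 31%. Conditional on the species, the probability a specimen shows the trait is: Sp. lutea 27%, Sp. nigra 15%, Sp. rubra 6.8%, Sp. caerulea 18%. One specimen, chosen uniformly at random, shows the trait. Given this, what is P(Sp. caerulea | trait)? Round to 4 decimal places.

Unnormalized posteriors (prior × likelihood):
  Sp. lutea: 0.38 × 0.27 = 0.1026
  Sp. nigra: 0.23 × 0.15 = 0.0345
  Sp. rubra: 0.08 × 0.068 = 0.00544
  Sp. caerulea: 0.31 × 0.18 = 0.0558
Total = 0.19834.
P(Sp. caerulea | evidence) = 0.0558 / 0.19834 ≈ 0.2813.

0.2813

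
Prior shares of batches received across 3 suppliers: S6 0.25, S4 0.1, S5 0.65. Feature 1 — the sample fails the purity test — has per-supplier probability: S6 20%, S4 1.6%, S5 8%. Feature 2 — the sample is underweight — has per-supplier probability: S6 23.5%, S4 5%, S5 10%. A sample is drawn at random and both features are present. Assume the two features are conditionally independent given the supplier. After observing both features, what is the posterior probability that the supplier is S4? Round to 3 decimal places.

By Bayes' rule, posterior ∝ prior × likelihood:
  S6: 0.25 × 0.2 × 0.235 = 0.01175
  S4: 0.1 × 0.016 × 0.05 = 0.00008
  S5: 0.65 × 0.08 × 0.1 = 0.0052
Sum = 0.01703.
P(S4 | evidence) = 0.00008 / 0.01703 ≈ 0.005.

0.005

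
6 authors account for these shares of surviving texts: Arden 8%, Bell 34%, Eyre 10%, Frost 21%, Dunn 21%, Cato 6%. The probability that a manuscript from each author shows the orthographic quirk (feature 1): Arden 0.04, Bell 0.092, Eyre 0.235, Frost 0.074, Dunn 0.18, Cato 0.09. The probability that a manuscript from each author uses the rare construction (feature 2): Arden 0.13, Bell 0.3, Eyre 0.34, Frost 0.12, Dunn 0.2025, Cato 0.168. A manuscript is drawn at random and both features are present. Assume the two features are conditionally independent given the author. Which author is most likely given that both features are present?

Bell

Prior × likelihood for each hypothesis:
  Arden: 0.08 × 0.04 × 0.13 = 0.000416
  Bell: 0.34 × 0.092 × 0.3 = 0.009384
  Eyre: 0.1 × 0.235 × 0.34 = 0.00799
  Frost: 0.21 × 0.074 × 0.12 = 0.0018648
  Dunn: 0.21 × 0.18 × 0.2025 = 0.0076545
  Cato: 0.06 × 0.09 × 0.168 = 0.0009072
Total = 0.0282165.
Largest term belongs to Bell, so Bell is most probable.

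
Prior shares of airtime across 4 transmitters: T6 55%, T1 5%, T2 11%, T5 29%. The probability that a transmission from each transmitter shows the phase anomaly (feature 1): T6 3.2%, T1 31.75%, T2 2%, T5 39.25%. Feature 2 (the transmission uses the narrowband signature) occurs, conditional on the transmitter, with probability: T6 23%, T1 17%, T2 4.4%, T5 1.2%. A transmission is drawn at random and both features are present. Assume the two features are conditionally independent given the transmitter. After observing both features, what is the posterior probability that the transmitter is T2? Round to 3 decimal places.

0.012

Unnormalized posteriors (prior × likelihood):
  T6: 0.55 × 0.032 × 0.23 = 0.004048
  T1: 0.05 × 0.3175 × 0.17 = 0.00269875
  T2: 0.11 × 0.02 × 0.044 = 0.0000968
  T5: 0.29 × 0.3925 × 0.012 = 0.0013659
Sum = 0.00820945.
P(T2 | evidence) = 0.0000968 / 0.00820945 ≈ 0.012.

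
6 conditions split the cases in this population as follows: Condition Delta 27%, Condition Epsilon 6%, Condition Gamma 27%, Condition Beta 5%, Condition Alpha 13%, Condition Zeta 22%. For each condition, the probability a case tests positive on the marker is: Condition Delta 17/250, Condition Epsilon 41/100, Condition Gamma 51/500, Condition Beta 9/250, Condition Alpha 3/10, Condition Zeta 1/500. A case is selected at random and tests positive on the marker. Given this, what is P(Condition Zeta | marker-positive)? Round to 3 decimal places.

Compute prior × likelihood for every hypothesis:
  Condition Delta: 0.27 × 0.068 = 0.01836
  Condition Epsilon: 0.06 × 0.41 = 0.0246
  Condition Gamma: 0.27 × 0.102 = 0.02754
  Condition Beta: 0.05 × 0.036 = 0.0018
  Condition Alpha: 0.13 × 0.3 = 0.039
  Condition Zeta: 0.22 × 0.002 = 0.00044
Total = 0.11174.
P(Condition Zeta | evidence) = 0.00044 / 0.11174 ≈ 0.004.

0.004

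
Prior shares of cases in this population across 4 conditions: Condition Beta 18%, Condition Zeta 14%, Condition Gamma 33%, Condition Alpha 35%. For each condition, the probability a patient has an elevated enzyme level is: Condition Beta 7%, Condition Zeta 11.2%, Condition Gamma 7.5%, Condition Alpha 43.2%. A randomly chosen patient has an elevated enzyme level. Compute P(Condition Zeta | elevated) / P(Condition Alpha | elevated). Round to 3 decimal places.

0.104

Prior × likelihood for each hypothesis:
  Condition Beta: 0.18 × 0.07 = 0.0126
  Condition Zeta: 0.14 × 0.112 = 0.01568
  Condition Gamma: 0.33 × 0.075 = 0.02475
  Condition Alpha: 0.35 × 0.432 = 0.1512
Total = 0.20423.
The ratio is 0.01568 / 0.1512 (the normalizer cancels) = 0.104.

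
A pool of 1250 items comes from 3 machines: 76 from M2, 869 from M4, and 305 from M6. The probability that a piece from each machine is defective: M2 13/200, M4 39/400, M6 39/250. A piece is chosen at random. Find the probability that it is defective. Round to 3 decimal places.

0.110

Prior × likelihood for each hypothesis:
  M2: 0.0608 × 0.065 = 0.003952
  M4: 0.6952 × 0.0975 = 0.067782
  M6: 0.244 × 0.156 = 0.038064
P(defective) = 0.003952 + 0.067782 + 0.038064 = 0.109798 → 0.110.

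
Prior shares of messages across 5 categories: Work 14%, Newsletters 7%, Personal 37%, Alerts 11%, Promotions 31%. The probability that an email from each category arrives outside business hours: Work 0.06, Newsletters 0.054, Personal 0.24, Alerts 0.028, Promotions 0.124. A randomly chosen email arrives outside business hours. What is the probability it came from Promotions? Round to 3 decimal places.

0.270

Prior × likelihood for each hypothesis:
  Work: 0.14 × 0.06 = 0.0084
  Newsletters: 0.07 × 0.054 = 0.00378
  Personal: 0.37 × 0.24 = 0.0888
  Alerts: 0.11 × 0.028 = 0.00308
  Promotions: 0.31 × 0.124 = 0.03844
Sum = 0.1425.
P(Promotions | evidence) = 0.03844 / 0.1425 ≈ 0.270.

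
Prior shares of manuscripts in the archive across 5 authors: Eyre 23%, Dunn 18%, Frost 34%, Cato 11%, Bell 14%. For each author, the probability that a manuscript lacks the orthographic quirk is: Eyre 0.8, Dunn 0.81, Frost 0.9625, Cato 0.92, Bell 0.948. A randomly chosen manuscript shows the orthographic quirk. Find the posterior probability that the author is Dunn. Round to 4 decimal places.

Taking complements, P(quirk | each) = Eyre 0.2, Dunn 0.19, Frost 0.0375, Cato 0.08, Bell 0.052.
Unnormalized posteriors (prior × likelihood):
  Eyre: 0.23 × 0.2 = 0.046
  Dunn: 0.18 × 0.19 = 0.0342
  Frost: 0.34 × 0.0375 = 0.01275
  Cato: 0.11 × 0.08 = 0.0088
  Bell: 0.14 × 0.052 = 0.00728
Normalizing constant = 0.10903.
P(Dunn | evidence) = 0.0342 / 0.10903 ≈ 0.3137.

0.3137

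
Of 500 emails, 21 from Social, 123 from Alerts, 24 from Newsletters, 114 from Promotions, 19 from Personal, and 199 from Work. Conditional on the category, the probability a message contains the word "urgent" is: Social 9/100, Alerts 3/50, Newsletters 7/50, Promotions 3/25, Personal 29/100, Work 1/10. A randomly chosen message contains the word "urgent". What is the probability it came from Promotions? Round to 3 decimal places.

0.265

Prior × likelihood for each hypothesis:
  Social: 0.042 × 0.09 = 0.00378
  Alerts: 0.246 × 0.06 = 0.01476
  Newsletters: 0.048 × 0.14 = 0.00672
  Promotions: 0.228 × 0.12 = 0.02736
  Personal: 0.038 × 0.29 = 0.01102
  Work: 0.398 × 0.1 = 0.0398
Total = 0.10344.
P(Promotions | evidence) = 0.02736 / 0.10344 ≈ 0.265.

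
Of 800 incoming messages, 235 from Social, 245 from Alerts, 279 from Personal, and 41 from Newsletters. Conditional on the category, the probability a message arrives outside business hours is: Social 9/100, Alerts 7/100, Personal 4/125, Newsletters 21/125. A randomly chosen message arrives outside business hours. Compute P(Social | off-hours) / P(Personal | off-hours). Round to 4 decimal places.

2.3690

Unnormalized posteriors (prior × likelihood):
  Social: 0.29375 × 0.09 = 0.0264375
  Alerts: 0.30625 × 0.07 = 0.0214375
  Personal: 0.34875 × 0.032 = 0.01116
  Newsletters: 0.05125 × 0.168 = 0.00861
Total = 0.067645.
The ratio is 0.0264375 / 0.01116 (the normalizer cancels) = 2.3690.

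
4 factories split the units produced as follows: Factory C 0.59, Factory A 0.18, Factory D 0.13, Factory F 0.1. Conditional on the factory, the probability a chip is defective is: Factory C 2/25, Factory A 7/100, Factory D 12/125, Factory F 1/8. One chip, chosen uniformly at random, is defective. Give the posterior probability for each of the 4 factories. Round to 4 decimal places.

Factory C 0.5567, Factory A 0.1486, Factory D 0.1472, Factory F 0.1474

Prior × likelihood for each hypothesis:
  Factory C: 0.59 × 0.08 = 0.0472
  Factory A: 0.18 × 0.07 = 0.0126
  Factory D: 0.13 × 0.096 = 0.01248
  Factory F: 0.1 × 0.125 = 0.0125
Total = 0.08478.
P(Factory C | defective) = 0.0472/0.08478 ≈ 0.5567
P(Factory A | defective) = 0.0126/0.08478 ≈ 0.1486
P(Factory D | defective) = 0.01248/0.08478 ≈ 0.1472
P(Factory F | defective) = 0.0125/0.08478 ≈ 0.1474
(Check: 0.5567+0.1486+0.1472+0.1474 = 0.9999.)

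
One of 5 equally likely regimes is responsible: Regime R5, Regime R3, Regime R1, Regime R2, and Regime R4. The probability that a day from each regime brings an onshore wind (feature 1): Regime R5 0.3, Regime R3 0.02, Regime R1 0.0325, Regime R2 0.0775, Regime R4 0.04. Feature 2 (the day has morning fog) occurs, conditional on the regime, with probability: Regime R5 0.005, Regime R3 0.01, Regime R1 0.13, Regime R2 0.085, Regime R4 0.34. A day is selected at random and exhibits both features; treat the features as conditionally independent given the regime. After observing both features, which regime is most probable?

With a uniform prior (1/5 each), posterior ∝ likelihood:
  Regime R5: 0.3 × 0.005 = 0.0015
  Regime R3: 0.02 × 0.01 = 0.0002
  Regime R1: 0.0325 × 0.13 = 0.004225
  Regime R2: 0.0775 × 0.085 = 0.0065875
  Regime R4: 0.04 × 0.34 = 0.0136
Total = 0.0261125.
Largest term belongs to Regime R4, so Regime R4 is most probable.

Regime R4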